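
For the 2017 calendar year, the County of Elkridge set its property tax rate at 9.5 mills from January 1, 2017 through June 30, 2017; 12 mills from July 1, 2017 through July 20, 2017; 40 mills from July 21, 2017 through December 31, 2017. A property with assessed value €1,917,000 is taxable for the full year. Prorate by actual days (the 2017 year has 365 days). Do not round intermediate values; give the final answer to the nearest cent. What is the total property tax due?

January 1 – June 30, 2017: 181 days at 9.5 mills → €1,917,000 × 0.95% × 181/365 = €9,030.9082
July 1 – July 20, 2017: 20 days at 12 mills → €1,917,000 × 1.2% × 20/365 = €1,260.4932
July 21 – December 31, 2017: 164 days at 40 mills → €1,917,000 × 4% × 164/365 = €34,453.4795
Total = €44,744.8808

€44,744.88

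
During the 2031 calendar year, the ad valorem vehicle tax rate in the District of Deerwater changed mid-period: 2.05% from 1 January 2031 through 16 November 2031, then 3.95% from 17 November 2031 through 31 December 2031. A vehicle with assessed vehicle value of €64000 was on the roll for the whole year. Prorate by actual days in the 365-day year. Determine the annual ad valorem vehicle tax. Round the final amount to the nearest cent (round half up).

1 January – 16 November 2031: 320 days at 2.05% → €64000 × 2.05% × 320/365 = €1150.2466
17 November – 31 December 2031: 45 days at 3.95% → €64000 × 3.95% × 45/365 = €311.6712
Total = €1461.9178

€1461.92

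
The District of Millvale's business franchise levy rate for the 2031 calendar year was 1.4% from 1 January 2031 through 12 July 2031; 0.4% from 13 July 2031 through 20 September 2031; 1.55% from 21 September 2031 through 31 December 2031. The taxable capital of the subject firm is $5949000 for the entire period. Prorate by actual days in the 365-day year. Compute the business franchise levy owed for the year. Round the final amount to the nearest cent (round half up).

$74370.65

1 January – 12 July 2031: 193 days at 1.4% → $5949000 × 1.4% × 193/365 = $44038.8986
13 July – 20 September 2031: 70 days at 0.4% → $5949000 × 0.4% × 70/365 = $4563.6164
21 September – 31 December 2031: 102 days at 1.55% → $5949000 × 1.55% × 102/365 = $25768.1342
Total = $74370.6493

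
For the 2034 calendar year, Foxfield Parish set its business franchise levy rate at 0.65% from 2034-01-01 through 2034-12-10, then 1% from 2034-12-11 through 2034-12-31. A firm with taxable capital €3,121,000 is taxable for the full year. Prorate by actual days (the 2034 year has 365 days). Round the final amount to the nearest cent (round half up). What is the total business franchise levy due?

2034-01-01 to 2034-12-10: 344 days at 0.65% → €3,121,000 × 0.65% × 344/365 = €19,119.3315
2034-12-11 to 2034-12-31: 21 days at 1% → €3,121,000 × 1% × 21/365 = €1,795.6438
Total = €20,914.9753

€20,914.98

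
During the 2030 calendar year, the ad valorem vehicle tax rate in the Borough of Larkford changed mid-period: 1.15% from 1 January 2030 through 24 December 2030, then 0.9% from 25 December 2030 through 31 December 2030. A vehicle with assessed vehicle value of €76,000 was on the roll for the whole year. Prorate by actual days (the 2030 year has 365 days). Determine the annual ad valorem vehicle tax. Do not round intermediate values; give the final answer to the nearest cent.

€870.36

1 January – 24 December 2030: 358 days at 1.15% → €76,000 × 1.15% × 358/365 = €857.2384
25 December – 31 December 2030: 7 days at 0.9% → €76,000 × 0.9% × 7/365 = €13.1178
Total = €870.3562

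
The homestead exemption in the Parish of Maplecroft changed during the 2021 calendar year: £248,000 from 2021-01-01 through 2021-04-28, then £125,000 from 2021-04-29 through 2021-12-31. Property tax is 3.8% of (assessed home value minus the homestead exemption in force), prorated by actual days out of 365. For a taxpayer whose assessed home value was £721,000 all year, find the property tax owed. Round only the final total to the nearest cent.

£21,136.95

2021-01-01 to 2021-04-28: 118 days, exemption £248,000 → (£721,000 − £248,000) × 3.8% × 118/365 = £5,810.7726
2021-04-29 to 2021-12-31: 247 days, exemption £125,000 → (£721,000 − £125,000) × 3.8% × 247/365 = £15,326.1808
Total = £21,136.9534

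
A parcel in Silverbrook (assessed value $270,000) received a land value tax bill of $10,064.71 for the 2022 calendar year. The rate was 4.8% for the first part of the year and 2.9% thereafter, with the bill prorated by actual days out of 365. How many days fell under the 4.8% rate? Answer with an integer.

159 days

Let d = days at the first rate; then 365 − d days at the second rate.
$270,000 × [4.8%·d + 2.9%·(365−d)] / 365 = $10,064.71
Solving gives d = 159, so the new rate took effect on 9 Jun 2022.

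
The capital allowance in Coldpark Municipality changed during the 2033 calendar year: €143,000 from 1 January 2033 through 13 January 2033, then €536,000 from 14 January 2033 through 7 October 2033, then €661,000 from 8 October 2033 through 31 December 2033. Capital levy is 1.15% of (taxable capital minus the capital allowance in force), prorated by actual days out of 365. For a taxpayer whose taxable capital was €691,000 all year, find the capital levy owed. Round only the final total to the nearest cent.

€1,608.71

1 January – 13 January 2033: 13 days, exemption €143,000 → (€691,000 − €143,000) × 1.15% × 13/365 = €224.4548
14 January – 7 October 2033: 267 days, exemption €536,000 → (€691,000 − €536,000) × 1.15% × 267/365 = €1,303.9110
8 October – 31 December 2033: 85 days, exemption €661,000 → (€691,000 − €661,000) × 1.15% × 85/365 = €80.3425
Total = €1,608.7082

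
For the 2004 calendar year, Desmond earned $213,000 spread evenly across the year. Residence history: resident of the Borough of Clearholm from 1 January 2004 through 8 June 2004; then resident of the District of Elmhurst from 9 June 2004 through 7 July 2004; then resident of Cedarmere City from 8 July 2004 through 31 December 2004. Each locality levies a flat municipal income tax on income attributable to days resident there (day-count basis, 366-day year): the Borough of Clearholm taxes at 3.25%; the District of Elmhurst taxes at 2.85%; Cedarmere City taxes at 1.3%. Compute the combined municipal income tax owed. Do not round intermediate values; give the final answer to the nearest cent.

$4,846.33

The Borough of Clearholm, 1 January – 8 June 2004: 160 days → $213,000 × 3.25% × 160/366 = $3,026.2295
The District of Elmhurst, 9 June – 7 July 2004: 29 days → $213,000 × 2.85% × 29/366 = $480.9959
Cedarmere City, 8 July – 31 December 2004: 177 days → $213,000 × 1.3% × 177/366 = $1,339.1066
Total = $4,846.3320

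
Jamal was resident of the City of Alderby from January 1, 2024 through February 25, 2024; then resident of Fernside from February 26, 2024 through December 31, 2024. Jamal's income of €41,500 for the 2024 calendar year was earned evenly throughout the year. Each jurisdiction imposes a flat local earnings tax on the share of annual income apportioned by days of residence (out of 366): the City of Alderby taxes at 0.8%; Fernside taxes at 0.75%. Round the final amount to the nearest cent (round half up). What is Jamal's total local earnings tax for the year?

€314.42

The City of Alderby, January 1 – February 25, 2024: 56 days → €41,500 × 0.8% × 56/366 = €50.7978
Fernside, February 26 – December 31, 2024: 310 days → €41,500 × 0.75% × 310/366 = €263.6270
Total = €314.4249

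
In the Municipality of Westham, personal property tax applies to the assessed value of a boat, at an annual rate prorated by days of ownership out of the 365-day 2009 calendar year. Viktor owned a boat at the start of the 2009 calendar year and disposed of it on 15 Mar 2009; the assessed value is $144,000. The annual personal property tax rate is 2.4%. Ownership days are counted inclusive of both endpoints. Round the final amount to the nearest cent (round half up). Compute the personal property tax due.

Days held (1 Jan – 15 Mar 2009): 74 out of 365
Tax = $144,000 × 2.4% × 74/365 = $700.6685

$700.67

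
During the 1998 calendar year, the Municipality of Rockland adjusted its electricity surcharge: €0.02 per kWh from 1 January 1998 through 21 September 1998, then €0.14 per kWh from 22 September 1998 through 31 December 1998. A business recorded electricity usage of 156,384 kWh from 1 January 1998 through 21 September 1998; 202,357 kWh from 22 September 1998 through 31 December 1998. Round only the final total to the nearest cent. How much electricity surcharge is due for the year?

€31,457.66

1 January – 21 September 1998: 156,384 kWh at €0.02/kWh → €3,127.68
22 September – 31 December 1998: 202,357 kWh at €0.14/kWh → €28,329.98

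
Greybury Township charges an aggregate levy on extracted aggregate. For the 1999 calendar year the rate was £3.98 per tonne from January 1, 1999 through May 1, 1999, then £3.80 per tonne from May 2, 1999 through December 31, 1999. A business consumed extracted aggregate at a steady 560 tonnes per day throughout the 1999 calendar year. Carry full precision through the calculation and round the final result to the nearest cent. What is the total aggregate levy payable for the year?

January 1 – May 1, 1999: 121 days × 560 tonnes/day = 67,760 tonnes at £3.98/tonne → £269684.80
May 2 – December 31, 1999: 244 days × 560 tonnes/day = 136,640 tonnes at £3.80/tonne → £519232.00

£788916.80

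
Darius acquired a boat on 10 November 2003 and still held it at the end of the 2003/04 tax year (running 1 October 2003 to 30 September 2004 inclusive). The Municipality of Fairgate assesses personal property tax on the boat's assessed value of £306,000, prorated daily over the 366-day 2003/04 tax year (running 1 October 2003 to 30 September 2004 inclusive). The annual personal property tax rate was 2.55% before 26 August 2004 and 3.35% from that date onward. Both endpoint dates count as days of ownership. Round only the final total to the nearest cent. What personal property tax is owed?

£7,191.00

10 November 2003 – 25 August 2004: 290 days at 2.55% → £306,000 × 2.55% × 290/366 = £6,182.7049
26 August – 30 September 2004: 36 days at 3.35% → £306,000 × 3.35% × 36/366 = £1,008.2951
Total = £7,191.0000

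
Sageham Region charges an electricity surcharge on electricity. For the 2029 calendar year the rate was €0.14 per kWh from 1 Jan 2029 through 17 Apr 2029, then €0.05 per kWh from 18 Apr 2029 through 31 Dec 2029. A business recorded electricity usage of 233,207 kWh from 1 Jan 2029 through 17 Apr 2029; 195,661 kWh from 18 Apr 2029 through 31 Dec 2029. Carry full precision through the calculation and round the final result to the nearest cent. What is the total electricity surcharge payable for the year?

€42,432.03

1 Jan – 17 Apr 2029: 233,207 kWh at €0.14/kWh → €32,648.98
18 Apr – 31 Dec 2029: 195,661 kWh at €0.05/kWh → €9,783.05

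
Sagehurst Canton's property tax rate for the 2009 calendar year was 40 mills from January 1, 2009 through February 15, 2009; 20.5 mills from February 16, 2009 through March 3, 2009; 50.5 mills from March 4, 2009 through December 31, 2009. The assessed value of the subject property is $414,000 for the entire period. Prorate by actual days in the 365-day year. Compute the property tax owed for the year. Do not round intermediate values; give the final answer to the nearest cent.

$19,814.72

January 1 – February 15, 2009: 46 days at 40 mills → $414,000 × 4% × 46/365 = $2,087.0137
February 16 – March 3, 2009: 16 days at 20.5 mills → $414,000 × 2.05% × 16/365 = $372.0329
March 4 – December 31, 2009: 303 days at 50.5 mills → $414,000 × 5.05% × 303/365 = $17,355.6740
Total = $19,814.7205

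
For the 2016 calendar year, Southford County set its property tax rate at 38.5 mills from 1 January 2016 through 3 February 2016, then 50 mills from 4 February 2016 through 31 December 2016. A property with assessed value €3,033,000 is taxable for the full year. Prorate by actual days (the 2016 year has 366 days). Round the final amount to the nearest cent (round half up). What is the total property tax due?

€148,409.83

1 January – 3 February 2016: 34 days at 38.5 mills → €3,033,000 × 3.85% × 34/366 = €10,847.5328
4 February – 31 December 2016: 332 days at 50 mills → €3,033,000 × 5% × 332/366 = €137,562.2951
Total = €148,409.8279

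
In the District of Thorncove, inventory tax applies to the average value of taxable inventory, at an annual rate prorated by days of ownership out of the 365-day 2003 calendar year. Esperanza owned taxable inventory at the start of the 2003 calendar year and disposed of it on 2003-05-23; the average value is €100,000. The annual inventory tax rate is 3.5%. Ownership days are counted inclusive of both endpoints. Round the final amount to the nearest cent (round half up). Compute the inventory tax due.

Days held (2003-01-01 to 2003-05-23): 143 out of 365
Tax = €100,000 × 3.5% × 143/365 = €1,371.2329

€1,371.23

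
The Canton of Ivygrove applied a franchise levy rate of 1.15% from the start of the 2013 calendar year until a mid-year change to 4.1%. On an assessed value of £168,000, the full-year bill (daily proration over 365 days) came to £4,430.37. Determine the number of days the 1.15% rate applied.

181 days

Let d = days at the first rate; then 365 − d days at the second rate.
£168,000 × [1.15%·d + 4.1%·(365−d)] / 365 = £4,430.37
Solving gives d = 181, so the new rate took effect on 1 July 2013.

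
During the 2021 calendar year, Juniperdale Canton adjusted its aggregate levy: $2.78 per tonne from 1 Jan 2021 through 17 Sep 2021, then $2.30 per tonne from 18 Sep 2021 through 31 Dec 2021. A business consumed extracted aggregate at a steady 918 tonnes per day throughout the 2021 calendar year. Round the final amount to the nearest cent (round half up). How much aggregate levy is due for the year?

$885,227.40

1 Jan – 17 Sep 2021: 260 days × 918 tonnes/day = 238,680 tonnes at $2.78/tonne → $663,530.40
18 Sep – 31 Dec 2021: 105 days × 918 tonnes/day = 96,390 tonnes at $2.30/tonne → $221,697.00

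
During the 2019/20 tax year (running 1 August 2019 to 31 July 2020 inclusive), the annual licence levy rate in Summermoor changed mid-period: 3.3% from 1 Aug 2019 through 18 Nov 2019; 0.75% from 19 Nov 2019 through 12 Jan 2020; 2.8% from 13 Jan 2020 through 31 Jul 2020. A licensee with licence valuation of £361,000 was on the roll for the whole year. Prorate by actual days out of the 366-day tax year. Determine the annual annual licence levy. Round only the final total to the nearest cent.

£9,538.39

1 Aug – 18 Nov 2019: 110 days at 3.3% → £361,000 × 3.3% × 110/366 = £3,580.4098
19 Nov 2019 – 12 Jan 2020: 55 days at 0.75% → £361,000 × 0.75% × 55/366 = £406.8648
13 Jan – 31 Jul 2020: 201 days at 2.8% → £361,000 × 2.8% × 201/366 = £5,551.1148
Total = £9,538.3893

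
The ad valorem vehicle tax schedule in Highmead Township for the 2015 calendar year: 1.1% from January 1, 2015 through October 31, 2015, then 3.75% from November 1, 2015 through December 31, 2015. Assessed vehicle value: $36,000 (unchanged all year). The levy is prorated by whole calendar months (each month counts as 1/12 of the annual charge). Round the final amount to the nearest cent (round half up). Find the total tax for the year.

January 1 – October 31, 2015: 10 months at 1.1% → $36,000 × 1.1% × 10/12 = $330.0000
November 1 – December 31, 2015: 2 months at 3.75% → $36,000 × 3.75% × 2/12 = $225.0000
Total = $555.0000

$555.00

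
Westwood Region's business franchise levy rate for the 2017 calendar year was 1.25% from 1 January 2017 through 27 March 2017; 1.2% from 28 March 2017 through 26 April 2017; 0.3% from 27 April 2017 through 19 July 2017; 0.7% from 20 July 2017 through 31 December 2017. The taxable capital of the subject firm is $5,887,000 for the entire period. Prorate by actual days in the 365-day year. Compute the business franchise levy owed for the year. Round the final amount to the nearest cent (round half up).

1 January – 27 March 2017: 86 days at 1.25% → $5,887,000 × 1.25% × 86/365 = $17,338.4247
28 March – 26 April 2017: 30 days at 1.2% → $5,887,000 × 1.2% × 30/365 = $5,806.3562
27 April – 19 July 2017: 84 days at 0.3% → $5,887,000 × 0.3% × 84/365 = $4,064.4493
20 July – 31 December 2017: 165 days at 0.7% → $5,887,000 × 0.7% × 165/365 = $18,628.7260
Total = $45,837.9562

$45,837.96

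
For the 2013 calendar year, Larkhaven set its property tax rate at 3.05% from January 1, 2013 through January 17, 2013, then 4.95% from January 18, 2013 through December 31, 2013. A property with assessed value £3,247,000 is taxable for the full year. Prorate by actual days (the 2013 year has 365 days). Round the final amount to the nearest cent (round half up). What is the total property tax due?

£157,853.13

January 1 – January 17, 2013: 17 days at 3.05% → £3,247,000 × 3.05% × 17/365 = £4,612.5192
January 18 – December 31, 2013: 348 days at 4.95% → £3,247,000 × 4.95% × 348/365 = £153,240.6082
Total = £157,853.1274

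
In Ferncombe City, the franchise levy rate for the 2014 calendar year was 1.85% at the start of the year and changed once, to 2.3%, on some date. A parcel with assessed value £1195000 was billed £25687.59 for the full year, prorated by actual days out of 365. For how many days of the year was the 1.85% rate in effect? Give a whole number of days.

122 days

Let d = days at the first rate; then 365 − d days at the second rate.
£1195000 × [1.85%·d + 2.3%·(365−d)] / 365 = £25687.59
Solving gives d = 122, so the new rate took effect on 3 May 2014.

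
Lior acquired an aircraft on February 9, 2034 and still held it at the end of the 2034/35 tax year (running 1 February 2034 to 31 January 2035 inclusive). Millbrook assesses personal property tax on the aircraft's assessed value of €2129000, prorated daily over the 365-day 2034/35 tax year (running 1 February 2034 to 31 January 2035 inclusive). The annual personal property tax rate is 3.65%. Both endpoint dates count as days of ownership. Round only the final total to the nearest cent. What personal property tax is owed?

Days held (February 9, 2034 – January 31, 2035): 357 out of 365
Tax = €2129000 × 3.65% × 357/365 = €76005.3000

€76005.30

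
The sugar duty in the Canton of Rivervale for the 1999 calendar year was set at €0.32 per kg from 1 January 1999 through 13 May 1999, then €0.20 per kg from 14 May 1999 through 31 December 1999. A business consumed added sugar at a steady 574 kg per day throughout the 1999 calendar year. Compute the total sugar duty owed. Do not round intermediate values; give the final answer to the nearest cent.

€51,063.04

1 January – 13 May 1999: 133 days × 574 kg/day = 76,342 kg at €0.32/kg → €24,429.44
14 May – 31 December 1999: 232 days × 574 kg/day = 133,168 kg at €0.20/kg → €26,633.60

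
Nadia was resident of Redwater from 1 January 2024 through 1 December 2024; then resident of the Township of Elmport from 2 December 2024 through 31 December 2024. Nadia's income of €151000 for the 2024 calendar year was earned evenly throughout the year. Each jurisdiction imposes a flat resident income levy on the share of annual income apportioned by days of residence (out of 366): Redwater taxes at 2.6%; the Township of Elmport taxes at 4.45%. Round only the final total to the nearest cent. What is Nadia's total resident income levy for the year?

Redwater, 1 January – 1 December 2024: 336 days → €151000 × 2.6% × 336/366 = €3604.1967
The Township of Elmport, 2 December – 31 December 2024: 30 days → €151000 × 4.45% × 30/366 = €550.7787
Total = €4154.9754

€4154.98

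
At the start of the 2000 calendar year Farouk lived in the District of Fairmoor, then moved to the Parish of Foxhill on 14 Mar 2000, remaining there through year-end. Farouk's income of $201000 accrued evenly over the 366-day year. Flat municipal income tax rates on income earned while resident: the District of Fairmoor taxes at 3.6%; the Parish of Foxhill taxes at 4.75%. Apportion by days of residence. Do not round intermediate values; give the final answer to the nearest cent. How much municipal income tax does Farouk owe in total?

The District of Fairmoor, 1 Jan – 13 Mar 2000: 73 days → $201000 × 3.6% × 73/366 = $1443.2459
The Parish of Foxhill, 14 Mar – 31 Dec 2000: 293 days → $201000 × 4.75% × 293/366 = $7643.2172
Total = $9086.4631

$9086.46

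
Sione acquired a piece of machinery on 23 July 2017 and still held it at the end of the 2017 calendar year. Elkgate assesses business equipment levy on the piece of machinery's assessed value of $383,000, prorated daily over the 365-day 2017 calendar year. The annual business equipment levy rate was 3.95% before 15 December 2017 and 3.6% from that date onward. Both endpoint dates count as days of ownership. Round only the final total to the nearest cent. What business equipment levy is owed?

23 July – 14 December 2017: 145 days at 3.95% → $383,000 × 3.95% × 145/365 = $6,009.9521
15 December – 31 December 2017: 17 days at 3.6% → $383,000 × 3.6% × 17/365 = $642.1808
Total = $6,652.1329

$6,652.13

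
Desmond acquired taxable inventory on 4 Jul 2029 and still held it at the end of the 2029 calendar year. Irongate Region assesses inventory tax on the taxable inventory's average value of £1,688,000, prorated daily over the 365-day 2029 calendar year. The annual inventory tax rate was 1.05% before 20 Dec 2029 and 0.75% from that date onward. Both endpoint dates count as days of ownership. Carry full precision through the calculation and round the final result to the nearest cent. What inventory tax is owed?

£8,622.67

4 Jul – 19 Dec 2029: 169 days at 1.05% → £1,688,000 × 1.05% × 169/365 = £8,206.4548
20 Dec – 31 Dec 2029: 12 days at 0.75% → £1,688,000 × 0.75% × 12/365 = £416.2192
Total = £8,622.6740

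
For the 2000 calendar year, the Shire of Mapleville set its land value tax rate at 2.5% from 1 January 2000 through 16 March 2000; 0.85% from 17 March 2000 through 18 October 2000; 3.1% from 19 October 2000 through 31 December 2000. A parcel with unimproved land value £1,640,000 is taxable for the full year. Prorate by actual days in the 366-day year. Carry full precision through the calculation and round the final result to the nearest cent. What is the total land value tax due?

1 January – 16 March 2000: 76 days at 2.5% → £1,640,000 × 2.5% × 76/366 = £8,513.6612
17 March – 18 October 2000: 216 days at 0.85% → £1,640,000 × 0.85% × 216/366 = £8,226.8852
19 October – 31 December 2000: 74 days at 3.1% → £1,640,000 × 3.1% × 74/366 = £10,279.1257
Total = £27,019.6721

£27,019.67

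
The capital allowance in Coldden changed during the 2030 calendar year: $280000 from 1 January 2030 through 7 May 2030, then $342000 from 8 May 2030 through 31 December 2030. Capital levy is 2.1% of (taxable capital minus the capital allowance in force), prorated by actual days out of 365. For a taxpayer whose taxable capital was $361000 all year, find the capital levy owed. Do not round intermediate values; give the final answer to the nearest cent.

1 January – 7 May 2030: 127 days, exemption $280000 → ($361000 − $280000) × 2.1% × 127/365 = $591.8548
8 May – 31 December 2030: 238 days, exemption $342000 → ($361000 − $342000) × 2.1% × 238/365 = $260.1699
Total = $852.0247

$852.02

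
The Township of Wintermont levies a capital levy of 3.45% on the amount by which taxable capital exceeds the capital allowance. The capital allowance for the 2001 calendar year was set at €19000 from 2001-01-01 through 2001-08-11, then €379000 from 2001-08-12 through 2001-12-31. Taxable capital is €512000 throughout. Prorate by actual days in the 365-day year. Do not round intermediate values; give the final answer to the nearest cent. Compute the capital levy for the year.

€12176.61

2001-01-01 to 2001-08-11: 223 days, exemption €19000 → (€512000 − €19000) × 3.45% × 223/365 = €10391.4945
2001-08-12 to 2001-12-31: 142 days, exemption €379000 → (€512000 − €379000) × 3.45% × 142/365 = €1785.1151
Total = €12176.6096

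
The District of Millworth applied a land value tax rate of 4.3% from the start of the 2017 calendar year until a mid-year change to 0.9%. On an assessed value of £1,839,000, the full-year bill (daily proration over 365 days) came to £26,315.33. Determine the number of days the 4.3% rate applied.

Let d = days at the first rate; then 365 − d days at the second rate.
£1,839,000 × [4.3%·d + 0.9%·(365−d)] / 365 = £26,315.33
Solving gives d = 57, so the new rate took effect on 27 February 2017.

57 days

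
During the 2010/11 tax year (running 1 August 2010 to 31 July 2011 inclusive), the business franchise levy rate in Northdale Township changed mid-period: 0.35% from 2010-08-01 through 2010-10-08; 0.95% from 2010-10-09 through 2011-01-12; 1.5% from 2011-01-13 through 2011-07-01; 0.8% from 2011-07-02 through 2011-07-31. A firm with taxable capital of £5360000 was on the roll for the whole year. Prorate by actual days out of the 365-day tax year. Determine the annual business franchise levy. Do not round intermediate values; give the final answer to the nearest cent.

2010-08-01 to 2010-10-08: 69 days at 0.35% → £5360000 × 0.35% × 69/365 = £3546.4110
2010-10-09 to 2011-01-12: 96 days at 0.95% → £5360000 × 0.95% × 96/365 = £13392.6575
2011-01-13 to 2011-07-01: 170 days at 1.5% → £5360000 × 1.5% × 170/365 = £37446.5753
2011-07-02 to 2011-07-31: 30 days at 0.8% → £5360000 × 0.8% × 30/365 = £3524.3836
Total = £57910.0274

£57910.03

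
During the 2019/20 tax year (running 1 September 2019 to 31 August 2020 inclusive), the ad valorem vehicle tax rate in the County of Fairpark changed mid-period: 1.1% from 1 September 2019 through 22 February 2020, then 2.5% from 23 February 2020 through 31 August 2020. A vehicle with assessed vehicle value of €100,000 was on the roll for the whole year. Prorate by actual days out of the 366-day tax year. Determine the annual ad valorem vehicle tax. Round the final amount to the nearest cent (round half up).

1 September 2019 – 22 February 2020: 175 days at 1.1% → €100,000 × 1.1% × 175/366 = €525.9563
23 February – 31 August 2020: 191 days at 2.5% → €100,000 × 2.5% × 191/366 = €1,304.6448
Total = €1,830.6011

€1,830.60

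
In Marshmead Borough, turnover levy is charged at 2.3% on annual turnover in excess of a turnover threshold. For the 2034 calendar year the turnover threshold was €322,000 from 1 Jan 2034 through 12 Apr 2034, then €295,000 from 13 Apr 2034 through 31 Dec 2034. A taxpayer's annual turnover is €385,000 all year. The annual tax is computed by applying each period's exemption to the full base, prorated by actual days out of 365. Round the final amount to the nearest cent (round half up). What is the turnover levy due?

1 Jan – 12 Apr 2034: 102 days, exemption €322,000 → (€385,000 − €322,000) × 2.3% × 102/365 = €404.9260
13 Apr – 31 Dec 2034: 263 days, exemption €295,000 → (€385,000 − €295,000) × 2.3% × 263/365 = €1,491.5342
Total = €1,896.4603

€1,896.46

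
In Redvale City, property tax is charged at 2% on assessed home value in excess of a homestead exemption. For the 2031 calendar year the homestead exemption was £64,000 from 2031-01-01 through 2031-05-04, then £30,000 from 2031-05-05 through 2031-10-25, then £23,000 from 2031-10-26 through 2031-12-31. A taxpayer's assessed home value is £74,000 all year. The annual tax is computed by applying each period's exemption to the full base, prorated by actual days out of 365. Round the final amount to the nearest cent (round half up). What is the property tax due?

£674.68

2031-01-01 to 2031-05-04: 124 days, exemption £64,000 → (£74,000 − £64,000) × 2% × 124/365 = £67.9452
2031-05-05 to 2031-10-25: 174 days, exemption £30,000 → (£74,000 − £30,000) × 2% × 174/365 = £419.5068
2031-10-26 to 2031-12-31: 67 days, exemption £23,000 → (£74,000 − £23,000) × 2% × 67/365 = £187.2329
Total = £674.6849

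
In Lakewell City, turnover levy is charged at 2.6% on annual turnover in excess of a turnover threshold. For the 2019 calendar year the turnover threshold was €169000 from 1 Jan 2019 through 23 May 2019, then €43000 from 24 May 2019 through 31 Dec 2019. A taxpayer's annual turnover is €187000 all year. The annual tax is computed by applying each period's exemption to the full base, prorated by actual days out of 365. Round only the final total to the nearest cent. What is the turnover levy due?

€2460.53

1 Jan – 23 May 2019: 143 days, exemption €169000 → (€187000 − €169000) × 2.6% × 143/365 = €183.3534
24 May – 31 Dec 2019: 222 days, exemption €43000 → (€187000 − €43000) × 2.6% × 222/365 = €2277.1726
Total = €2460.5260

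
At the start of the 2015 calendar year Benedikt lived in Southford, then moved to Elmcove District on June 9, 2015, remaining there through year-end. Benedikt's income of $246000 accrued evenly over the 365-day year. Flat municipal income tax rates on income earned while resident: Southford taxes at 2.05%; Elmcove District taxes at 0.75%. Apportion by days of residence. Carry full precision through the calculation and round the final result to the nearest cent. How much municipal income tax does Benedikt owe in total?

Southford, January 1 – June 8, 2015: 159 days → $246000 × 2.05% × 159/365 = $2196.8137
Elmcove District, June 9 – December 31, 2015: 206 days → $246000 × 0.75% × 206/365 = $1041.2877
Total = $3238.1014

$3238.10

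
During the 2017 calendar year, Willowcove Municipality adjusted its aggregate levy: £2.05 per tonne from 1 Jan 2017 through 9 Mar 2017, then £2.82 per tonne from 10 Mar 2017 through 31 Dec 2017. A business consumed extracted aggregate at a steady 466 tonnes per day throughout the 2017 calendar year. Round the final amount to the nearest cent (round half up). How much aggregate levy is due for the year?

1 Jan – 9 Mar 2017: 68 days × 466 tonnes/day = 31,688 tonnes at £2.05/tonne → £64,960.40
10 Mar – 31 Dec 2017: 297 days × 466 tonnes/day = 138,402 tonnes at £2.82/tonne → £390,293.64

£455,254.04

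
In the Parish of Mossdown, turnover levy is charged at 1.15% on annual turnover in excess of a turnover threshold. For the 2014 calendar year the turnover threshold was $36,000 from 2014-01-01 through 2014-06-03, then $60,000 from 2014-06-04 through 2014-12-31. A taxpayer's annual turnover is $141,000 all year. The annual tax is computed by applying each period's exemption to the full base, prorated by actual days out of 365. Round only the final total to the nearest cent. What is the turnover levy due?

2014-01-01 to 2014-06-03: 154 days, exemption $36,000 → ($141,000 − $36,000) × 1.15% × 154/365 = $509.4658
2014-06-04 to 2014-12-31: 211 days, exemption $60,000 → ($141,000 − $60,000) × 1.15% × 211/365 = $538.4836
Total = $1,047.9493

$1,047.95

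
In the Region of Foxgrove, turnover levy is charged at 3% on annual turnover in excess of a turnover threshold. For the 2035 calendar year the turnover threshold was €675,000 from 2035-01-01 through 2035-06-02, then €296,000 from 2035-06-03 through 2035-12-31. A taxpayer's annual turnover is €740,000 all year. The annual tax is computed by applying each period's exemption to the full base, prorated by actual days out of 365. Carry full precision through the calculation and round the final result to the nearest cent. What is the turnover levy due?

2035-01-01 to 2035-06-02: 153 days, exemption €675,000 → (€740,000 − €675,000) × 3% × 153/365 = €817.3973
2035-06-03 to 2035-12-31: 212 days, exemption €296,000 → (€740,000 − €296,000) × 3% × 212/365 = €7,736.5479
Total = €8,553.9452

€8,553.95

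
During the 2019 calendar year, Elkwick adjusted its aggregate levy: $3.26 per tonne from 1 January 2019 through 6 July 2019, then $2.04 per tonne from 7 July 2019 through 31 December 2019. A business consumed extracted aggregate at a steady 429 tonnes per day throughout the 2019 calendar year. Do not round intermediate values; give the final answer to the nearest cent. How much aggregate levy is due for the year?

1 January – 6 July 2019: 187 days × 429 tonnes/day = 80,223 tonnes at $3.26/tonne → $261,526.98
7 July – 31 December 2019: 178 days × 429 tonnes/day = 76,362 tonnes at $2.04/tonne → $155,778.48

$417,305.46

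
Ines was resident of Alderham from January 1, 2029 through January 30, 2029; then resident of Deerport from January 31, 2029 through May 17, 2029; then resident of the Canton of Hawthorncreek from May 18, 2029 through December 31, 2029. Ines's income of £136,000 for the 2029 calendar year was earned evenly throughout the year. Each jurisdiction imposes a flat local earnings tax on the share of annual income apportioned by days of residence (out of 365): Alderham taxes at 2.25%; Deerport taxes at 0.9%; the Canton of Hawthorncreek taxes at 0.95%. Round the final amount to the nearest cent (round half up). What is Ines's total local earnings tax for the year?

Alderham, January 1 – January 30, 2029: 30 days → £136,000 × 2.25% × 30/365 = £251.5068
Deerport, January 31 – May 17, 2029: 107 days → £136,000 × 0.9% × 107/365 = £358.8164
The Canton of Hawthorncreek, May 18 – December 31, 2029: 228 days → £136,000 × 0.95% × 228/365 = £807.0575
Total = £1,417.3808

£1,417.38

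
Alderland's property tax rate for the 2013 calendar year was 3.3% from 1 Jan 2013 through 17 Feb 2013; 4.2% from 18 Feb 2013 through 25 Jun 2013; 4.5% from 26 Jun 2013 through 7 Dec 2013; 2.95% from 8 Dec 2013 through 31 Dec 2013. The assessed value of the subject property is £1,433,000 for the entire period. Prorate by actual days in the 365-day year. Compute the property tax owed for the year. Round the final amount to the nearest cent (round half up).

£59,255.53

1 Jan – 17 Feb 2013: 48 days at 3.3% → £1,433,000 × 3.3% × 48/365 = £6,218.8274
18 Feb – 25 Jun 2013: 128 days at 4.2% → £1,433,000 × 4.2% × 128/365 = £21,106.3233
26 Jun – 7 Dec 2013: 165 days at 4.5% → £1,433,000 × 4.5% × 165/365 = £29,150.7534
8 Dec – 31 Dec 2013: 24 days at 2.95% → £1,433,000 × 2.95% × 24/365 = £2,779.6274
Total = £59,255.5315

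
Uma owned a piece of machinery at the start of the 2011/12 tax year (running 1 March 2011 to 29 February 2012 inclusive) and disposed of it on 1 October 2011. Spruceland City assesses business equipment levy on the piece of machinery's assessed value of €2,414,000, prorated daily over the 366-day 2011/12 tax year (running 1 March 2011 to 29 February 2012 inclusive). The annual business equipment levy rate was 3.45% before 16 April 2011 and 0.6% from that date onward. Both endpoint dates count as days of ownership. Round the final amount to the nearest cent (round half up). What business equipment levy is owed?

€17,155.23

1 March – 15 April 2011: 46 days at 3.45% → €2,414,000 × 3.45% × 46/366 = €10,467.2623
16 April – 1 October 2011: 169 days at 0.6% → €2,414,000 × 0.6% × 169/366 = €6,687.9672
Total = €17,155.2295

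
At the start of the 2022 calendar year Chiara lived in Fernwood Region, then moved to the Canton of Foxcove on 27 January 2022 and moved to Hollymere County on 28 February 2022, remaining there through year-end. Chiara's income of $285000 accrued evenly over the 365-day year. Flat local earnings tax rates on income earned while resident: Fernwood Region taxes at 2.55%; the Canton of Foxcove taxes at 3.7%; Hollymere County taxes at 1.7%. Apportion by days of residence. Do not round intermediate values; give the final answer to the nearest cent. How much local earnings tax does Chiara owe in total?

Fernwood Region, 1 January – 26 January 2022: 26 days → $285000 × 2.55% × 26/365 = $517.6849
The Canton of Foxcove, 27 January – 27 February 2022: 32 days → $285000 × 3.7% × 32/365 = $924.4932
Hollymere County, 28 February – 31 December 2022: 307 days → $285000 × 1.7% × 307/365 = $4075.1096
Total = $5517.2877

$5517.29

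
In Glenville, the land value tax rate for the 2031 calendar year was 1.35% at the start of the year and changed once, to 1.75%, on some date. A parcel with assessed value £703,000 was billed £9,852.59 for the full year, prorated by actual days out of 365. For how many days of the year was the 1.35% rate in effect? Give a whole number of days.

318 days

Let d = days at the first rate; then 365 − d days at the second rate.
£703,000 × [1.35%·d + 1.75%·(365−d)] / 365 = £9,852.59
Solving gives d = 318, so the new rate took effect on 15 November 2031.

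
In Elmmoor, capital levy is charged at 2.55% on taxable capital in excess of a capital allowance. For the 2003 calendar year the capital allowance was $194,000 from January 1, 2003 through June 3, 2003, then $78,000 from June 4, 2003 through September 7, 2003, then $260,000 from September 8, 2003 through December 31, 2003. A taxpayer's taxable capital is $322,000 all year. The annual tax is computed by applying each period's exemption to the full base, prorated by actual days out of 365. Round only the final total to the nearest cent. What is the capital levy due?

$3,511.73

January 1 – June 3, 2003: 154 days, exemption $194,000 → ($322,000 − $194,000) × 2.55% × 154/365 = $1,377.1397
June 4 – September 7, 2003: 96 days, exemption $78,000 → ($322,000 − $78,000) × 2.55% × 96/365 = $1,636.4712
September 8 – December 31, 2003: 115 days, exemption $260,000 → ($322,000 − $260,000) × 2.55% × 115/365 = $498.1233
Total = $3,511.7342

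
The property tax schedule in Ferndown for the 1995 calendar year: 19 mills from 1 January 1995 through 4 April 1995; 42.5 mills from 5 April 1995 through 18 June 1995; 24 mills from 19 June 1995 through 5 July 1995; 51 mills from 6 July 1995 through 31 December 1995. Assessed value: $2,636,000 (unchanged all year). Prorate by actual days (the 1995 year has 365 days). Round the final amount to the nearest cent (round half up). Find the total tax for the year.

$104,793.64

1 January – 4 April 1995: 94 days at 19 mills → $2,636,000 × 1.9% × 94/365 = $12,898.3452
5 April – 18 June 1995: 75 days at 42.5 mills → $2,636,000 × 4.25% × 75/365 = $23,019.8630
19 June – 5 July 1995: 17 days at 24 mills → $2,636,000 × 2.4% × 17/365 = $2,946.5425
6 July – 31 December 1995: 179 days at 51 mills → $2,636,000 × 5.1% × 179/365 = $65,928.8877
Total = $104,793.6384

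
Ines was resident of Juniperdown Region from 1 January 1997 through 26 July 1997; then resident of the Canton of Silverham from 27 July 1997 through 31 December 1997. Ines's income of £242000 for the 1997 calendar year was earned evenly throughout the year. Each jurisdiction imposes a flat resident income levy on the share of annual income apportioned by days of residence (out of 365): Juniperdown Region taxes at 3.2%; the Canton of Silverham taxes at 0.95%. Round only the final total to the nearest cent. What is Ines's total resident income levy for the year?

£5386.99

Juniperdown Region, 1 January – 26 July 1997: 207 days → £242000 × 3.2% × 207/365 = £4391.8027
The Canton of Silverham, 27 July – 31 December 1997: 158 days → £242000 × 0.95% × 158/365 = £995.1836
Total = £5386.9863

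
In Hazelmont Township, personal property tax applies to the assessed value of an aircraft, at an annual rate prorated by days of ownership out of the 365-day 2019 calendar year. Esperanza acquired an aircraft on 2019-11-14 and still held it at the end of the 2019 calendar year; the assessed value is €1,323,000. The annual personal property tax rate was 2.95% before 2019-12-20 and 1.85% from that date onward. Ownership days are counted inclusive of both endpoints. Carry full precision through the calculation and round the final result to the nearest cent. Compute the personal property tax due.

2019-11-14 to 2019-12-19: 36 days at 2.95% → €1,323,000 × 2.95% × 36/365 = €3,849.3863
2019-12-20 to 2019-12-31: 12 days at 1.85% → €1,323,000 × 1.85% × 12/365 = €804.6740
Total = €4,654.0603

€4,654.06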